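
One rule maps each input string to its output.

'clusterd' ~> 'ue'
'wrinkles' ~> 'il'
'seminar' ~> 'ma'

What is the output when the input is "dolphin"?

li

Looking at the pairs, the operation is to keep one character in every 3, starting at position 3 (positions 3rd, 6th, 9th, ...).
So "dolphin" becomes "li".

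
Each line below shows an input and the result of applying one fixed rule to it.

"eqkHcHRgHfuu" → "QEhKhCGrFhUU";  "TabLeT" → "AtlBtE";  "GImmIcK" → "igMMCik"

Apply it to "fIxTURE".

iFtXrue

The pattern: flip the case of every letter, then swap each adjacent pair of characters (1↔2, 3↔4, ...).
"fIxTURE" → "FiXture" → "iFtXrue".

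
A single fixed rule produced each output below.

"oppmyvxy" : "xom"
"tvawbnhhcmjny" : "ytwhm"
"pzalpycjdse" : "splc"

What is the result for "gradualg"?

Each output is the input with this applied: keep one character in every 3, starting at position 1 (positions 1st, 4th, 7th, ...), then move the last character to the front.
Working it through for "gradualg": intermediate "gdl", final "lgd".

lgd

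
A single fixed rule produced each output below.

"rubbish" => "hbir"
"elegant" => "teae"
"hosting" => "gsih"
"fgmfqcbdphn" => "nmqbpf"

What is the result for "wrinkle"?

What's happening: keep every other character starting from the first (positions 1st, 3rd, 5th, ...), then swap the first and last characters.
Applying both steps to "wrinkle": "wike", then "eikw".

eikw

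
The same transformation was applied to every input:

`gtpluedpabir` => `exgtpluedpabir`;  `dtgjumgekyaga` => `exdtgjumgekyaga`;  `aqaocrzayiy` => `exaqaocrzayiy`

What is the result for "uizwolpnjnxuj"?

exuizwolpnjnxuj

In each case the input is transformed by: prepend "ex".
On "uizwolpnjnxuj" that produces "exuizwolpnjnxuj".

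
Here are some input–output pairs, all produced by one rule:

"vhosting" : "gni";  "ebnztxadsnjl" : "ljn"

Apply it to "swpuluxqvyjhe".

Looking at the pairs, the operation is to reverse the string, then keep only the first 3 characters.
"swpuluxqvyjhe" → "ehjyvqxulupws" → "ehj".

ehj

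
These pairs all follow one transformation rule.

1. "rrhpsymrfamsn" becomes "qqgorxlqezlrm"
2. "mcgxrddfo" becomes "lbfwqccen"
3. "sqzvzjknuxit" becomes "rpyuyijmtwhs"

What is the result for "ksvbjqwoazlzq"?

jruaipvnzykyp

The transformation: shift every letter 1 place backward in the alphabet (wrapping around).
So "ksvbjqwoazlzq" becomes "jruaipvnzykyp".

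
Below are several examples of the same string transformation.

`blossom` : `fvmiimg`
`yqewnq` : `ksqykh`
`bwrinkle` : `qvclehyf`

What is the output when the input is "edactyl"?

The rule is to swap each adjacent pair of characters (1↔2, 3↔4, ...), then shift every letter 6 places backward in the alphabet (wrapping around).
Working it through for "edactyl": intermediate "decaytl", final "xywusnf".
(Check on "bwrinkle": → "wbirknel" → "qvclehyf" ✓)

xywusnf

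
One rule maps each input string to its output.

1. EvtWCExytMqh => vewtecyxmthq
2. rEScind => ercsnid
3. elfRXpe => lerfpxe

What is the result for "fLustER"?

lfsuetr

The rule is to swap each adjacent pair of characters (1↔2, 3↔4, ...), then convert every letter to lowercase.
"fLustER" → "lfsuetr".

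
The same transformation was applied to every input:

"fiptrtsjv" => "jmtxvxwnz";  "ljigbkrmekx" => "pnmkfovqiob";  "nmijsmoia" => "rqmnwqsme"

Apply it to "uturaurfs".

yxyveyvjw

The transformation: shift every letter 4 places forward in the alphabet (wrapping around).
So "uturaurfs" becomes "yxyveyvjw".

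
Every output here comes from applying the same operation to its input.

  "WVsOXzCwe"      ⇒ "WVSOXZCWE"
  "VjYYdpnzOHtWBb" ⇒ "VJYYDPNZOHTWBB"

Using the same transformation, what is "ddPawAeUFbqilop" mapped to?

DDPAWAEUFBQILOP

In each case the input is transformed by: convert every letter to uppercase.
Applying that to "ddPawAeUFbqilop" gives "DDPAWAEUFBQILOP".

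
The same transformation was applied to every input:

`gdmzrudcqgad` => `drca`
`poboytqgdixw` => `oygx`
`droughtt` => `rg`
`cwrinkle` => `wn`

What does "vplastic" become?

ps

Each output is the input with this applied: delete the last character, then keep one character in every 3, starting at position 2 (positions 2nd, 5th, 8th, ...).
"vplastic" → "vplasti" → "ps".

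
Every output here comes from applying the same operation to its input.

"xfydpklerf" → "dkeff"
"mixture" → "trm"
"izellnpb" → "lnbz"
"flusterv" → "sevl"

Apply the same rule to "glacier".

ceg

The rule is to move the first 2 characters to the end (rotate left by 2), then keep every other character starting from the second (positions 2nd, 4th, 6th, ...).
For "glacier", step one produces "aciergl"; step two turns that into "ceg".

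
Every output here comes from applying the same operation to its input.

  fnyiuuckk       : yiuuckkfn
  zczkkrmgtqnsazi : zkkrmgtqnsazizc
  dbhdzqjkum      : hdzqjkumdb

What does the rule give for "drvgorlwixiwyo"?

The rule is to move the first 2 characters to the end (rotate left by 2).
For "drvgorlwixiwyo" the result is "vgorlwixiwyodr".

vgorlwixiwyodr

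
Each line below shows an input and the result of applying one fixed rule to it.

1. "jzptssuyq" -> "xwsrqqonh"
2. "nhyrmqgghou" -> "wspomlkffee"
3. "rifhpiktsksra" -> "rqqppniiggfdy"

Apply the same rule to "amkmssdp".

Rule — sort the characters into reverse alphabetical order, then shift every letter 2 places backward in the alphabet (wrapping around).
Working it through for "amkmssdp": intermediate "sspmmkda", final "qqnkkiby".

qqnkkiby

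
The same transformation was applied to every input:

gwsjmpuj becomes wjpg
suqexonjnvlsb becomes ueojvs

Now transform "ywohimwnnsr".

In each case the input is transformed by: swap the first and last characters, then keep every other character starting from the second (positions 2nd, 4th, 6th, ...).
For "ywohimwnnsr", step one produces "rwohimwnnsy"; step two turns that into "whmns".

whmns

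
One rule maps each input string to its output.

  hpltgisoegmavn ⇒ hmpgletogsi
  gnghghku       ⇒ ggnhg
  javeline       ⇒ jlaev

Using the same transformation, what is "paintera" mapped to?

The transformation: delete the last 3 characters, then take characters alternately from the front and the back (1st, last, 2nd, 2nd-last, ...).
Working it through for "paintera": intermediate "paint", final "ptani".

ptani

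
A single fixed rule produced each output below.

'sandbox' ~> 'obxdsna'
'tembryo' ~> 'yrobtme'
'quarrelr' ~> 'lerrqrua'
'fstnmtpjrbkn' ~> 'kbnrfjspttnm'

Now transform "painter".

etrnpia

The rule is to move the last 2 characters to the front (rotate right by 2), then take characters alternately from the front and the back (1st, last, 2nd, 2nd-last, ...).
Applying both steps to "painter": "erpaint", then "etrnpia".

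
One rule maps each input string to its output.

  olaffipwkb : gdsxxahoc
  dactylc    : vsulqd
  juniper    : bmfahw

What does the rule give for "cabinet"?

ustafw

Looking at the pairs, the operation is to shift every letter 8 places backward in the alphabet (wrapping around), then delete the last character.
For "cabinet" the result is "ustafw".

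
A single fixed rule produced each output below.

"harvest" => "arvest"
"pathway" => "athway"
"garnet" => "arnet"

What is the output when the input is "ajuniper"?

Each output is the input with this applied: delete the first character.
Applying that to "ajuniper" gives "juniper".

juniper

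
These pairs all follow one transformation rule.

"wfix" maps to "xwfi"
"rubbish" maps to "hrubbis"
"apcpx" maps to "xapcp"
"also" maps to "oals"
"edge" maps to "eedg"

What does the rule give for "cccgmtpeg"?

gcccgmtpe

The pattern: move the last character to the front.
For "cccgmtpeg" the result is "gcccgmtpe".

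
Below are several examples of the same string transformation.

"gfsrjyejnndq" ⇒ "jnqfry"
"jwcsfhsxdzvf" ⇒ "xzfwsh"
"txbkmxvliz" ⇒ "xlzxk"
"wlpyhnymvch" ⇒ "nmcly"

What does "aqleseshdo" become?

The pattern: keep every other character starting from the second (positions 2nd, 4th, 6th, ...), then move the last 3 characters to the front (rotate right by 3).
Working it through for "aqleseshdo": intermediate "qeeho", final "ehoqe".

ehoqe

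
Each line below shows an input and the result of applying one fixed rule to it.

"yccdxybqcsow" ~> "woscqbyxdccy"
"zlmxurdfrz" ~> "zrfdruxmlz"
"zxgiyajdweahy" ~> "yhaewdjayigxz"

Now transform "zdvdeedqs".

sqdeedvdz

Each output is the input with this applied: reverse the string.
"zdvdeedqs" → "sqdeedvdz".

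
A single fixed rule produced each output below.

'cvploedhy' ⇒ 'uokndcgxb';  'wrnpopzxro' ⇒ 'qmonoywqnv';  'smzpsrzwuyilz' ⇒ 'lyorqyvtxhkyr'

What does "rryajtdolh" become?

qxziscnkgq

The transformation: move the first character to the end, then shift every letter 1 place backward in the alphabet (wrapping around).
Applying both steps to "rryajtdolh": "ryajtdolhr", then "qxziscnkgq".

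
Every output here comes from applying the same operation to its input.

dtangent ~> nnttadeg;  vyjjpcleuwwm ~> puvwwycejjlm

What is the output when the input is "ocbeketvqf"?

koqtvbceef

The rule is to sort the characters into alphabetical order, then swap the front and back halves of the string.
Working it through for "ocbeketvqf": intermediate "bceefkoqtv", final "koqtvbceef".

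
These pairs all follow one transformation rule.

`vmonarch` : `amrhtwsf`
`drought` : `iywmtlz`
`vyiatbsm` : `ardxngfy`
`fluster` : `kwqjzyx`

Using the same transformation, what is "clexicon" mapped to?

hsqtjhcn

The transformation: shift every letter 5 places forward in the alphabet (wrapping around), then take characters alternately from the front and the back (1st, last, 2nd, 2nd-last, ...).
For "clexicon", step one produces "hqjcnhts"; step two turns that into "hsqtjhcn".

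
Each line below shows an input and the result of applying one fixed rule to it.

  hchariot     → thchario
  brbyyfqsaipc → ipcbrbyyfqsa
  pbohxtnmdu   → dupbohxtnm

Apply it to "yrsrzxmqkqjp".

qjpyrsrzxmqk

In each case the input is transformed by: move the first 3 characters to the end (rotate left by 3), then swap the front and back halves of the string.
On "yrsrzxmqkqjp" that produces "qjpyrsrzxmqk".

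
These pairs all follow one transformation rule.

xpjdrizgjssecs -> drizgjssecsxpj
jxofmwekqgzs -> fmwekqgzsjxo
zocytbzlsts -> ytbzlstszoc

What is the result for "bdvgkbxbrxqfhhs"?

Rule — move the first 3 characters to the end (rotate left by 3).
On "bdvgkbxbrxqfhhs" that produces "gkbxbrxqfhhsbdv".

gkbxbrxqfhhsbdv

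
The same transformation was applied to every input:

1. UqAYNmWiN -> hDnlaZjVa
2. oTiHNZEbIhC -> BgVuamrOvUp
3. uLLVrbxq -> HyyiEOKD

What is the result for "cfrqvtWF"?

In each case the input is transformed by: flip the case of every letter, then shift every letter 13 places forward in the alphabet (wrapping around) — i.e. ROT13.
So "cfrqvtWF" becomes "PSEDIGjs".

PSEDIGjs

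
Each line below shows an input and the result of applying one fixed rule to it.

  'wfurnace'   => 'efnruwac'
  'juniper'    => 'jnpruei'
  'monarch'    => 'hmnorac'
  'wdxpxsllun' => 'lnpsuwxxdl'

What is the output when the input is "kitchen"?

hikntce

Rule — sort the characters into alphabetical order, then move the first 2 characters to the end (rotate left by 2).
For "kitchen", step one produces "cehiknt"; step two turns that into "hikntce".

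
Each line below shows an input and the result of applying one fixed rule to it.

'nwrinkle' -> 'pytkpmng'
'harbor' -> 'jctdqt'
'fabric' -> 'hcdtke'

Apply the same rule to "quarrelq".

What's happening: shift every letter 2 places forward in the alphabet (wrapping around).
So "quarrelq" becomes "swcttgns".

swcttgns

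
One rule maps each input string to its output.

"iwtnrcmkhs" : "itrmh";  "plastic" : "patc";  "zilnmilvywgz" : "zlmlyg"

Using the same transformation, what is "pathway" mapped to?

ptwy

The pattern: keep every other character starting from the first (positions 1st, 3rd, 5th, ...).
Applying that to "pathway" gives "ptwy".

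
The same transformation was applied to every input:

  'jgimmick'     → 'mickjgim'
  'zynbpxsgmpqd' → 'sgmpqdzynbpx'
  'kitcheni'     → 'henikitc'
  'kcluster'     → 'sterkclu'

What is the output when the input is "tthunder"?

Looking at the pairs, the operation is to swap the front and back halves of the string.
So "tthunder" becomes "ndertthu".

ndertthu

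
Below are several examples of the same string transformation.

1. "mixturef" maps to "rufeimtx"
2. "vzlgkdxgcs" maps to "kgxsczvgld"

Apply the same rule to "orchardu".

In each case the input is transformed by: swap each adjacent pair of characters (1↔2, 3↔4, ...), then swap the front and back halves of the string.
Applying both steps to "orchardu": "rohcraud", then "raudrohc".

raudrohc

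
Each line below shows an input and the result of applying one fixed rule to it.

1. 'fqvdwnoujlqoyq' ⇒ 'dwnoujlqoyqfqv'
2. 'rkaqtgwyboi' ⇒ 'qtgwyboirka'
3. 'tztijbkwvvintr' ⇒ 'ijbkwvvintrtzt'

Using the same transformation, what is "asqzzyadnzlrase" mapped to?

zzyadnzlraseasq

The transformation: move the first 3 characters to the end (rotate left by 3).
On "asqzzyadnzlrase" that produces "zzyadnzlraseasq".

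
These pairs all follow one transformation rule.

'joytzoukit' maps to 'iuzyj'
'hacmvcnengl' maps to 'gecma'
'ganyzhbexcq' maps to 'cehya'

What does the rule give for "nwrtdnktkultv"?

Rule — reverse the string, then keep every other character starting from the second (positions 2nd, 4th, 6th, ...).
Working it through for "nwrtdnktkultv": intermediate "vtluktkndtrwn", final "tutntw".

tutntw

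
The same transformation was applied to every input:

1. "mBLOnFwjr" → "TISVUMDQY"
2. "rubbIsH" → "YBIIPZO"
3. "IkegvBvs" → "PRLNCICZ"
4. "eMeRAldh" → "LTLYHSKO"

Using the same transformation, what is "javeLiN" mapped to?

The rule is to shift every letter 7 places forward in the alphabet (wrapping around), then convert every letter to uppercase.
Starting from "javeLiN": after the first operation, "qhclSpU"; after the second, "QHCLSPU".
(Check on "eMeRAldh": → "lTlYHsko" → "LTLYHSKO" ✓)

QHCLSPU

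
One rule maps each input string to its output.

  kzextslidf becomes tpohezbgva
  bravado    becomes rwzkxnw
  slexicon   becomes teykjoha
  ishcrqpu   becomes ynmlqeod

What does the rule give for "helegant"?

Rule — move the first 3 characters to the end (rotate left by 3), then shift every letter 4 places backward in the alphabet (wrapping around).
On "helegant": the first step gives "eganthel", and the second then gives "acwjpdah".

acwjpdah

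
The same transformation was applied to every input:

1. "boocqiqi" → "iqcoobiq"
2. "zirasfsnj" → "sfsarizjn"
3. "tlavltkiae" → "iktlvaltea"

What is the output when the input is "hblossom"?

ssolbhmo

In each case the input is transformed by: move the last 2 characters to the front (rotate right by 2), then reverse the string.
Starting from "hblossom": after the first operation, "omhbloss"; after the second, "ssolbhmo".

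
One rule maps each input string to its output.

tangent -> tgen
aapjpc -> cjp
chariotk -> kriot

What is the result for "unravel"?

Rule — delete the first 3 characters, then move the last character to the front.
On "unravel": the first step gives "avel", and the second then gives "lave".
(Check on "chariotk": → "riotk" → "kriot" ✓)

lave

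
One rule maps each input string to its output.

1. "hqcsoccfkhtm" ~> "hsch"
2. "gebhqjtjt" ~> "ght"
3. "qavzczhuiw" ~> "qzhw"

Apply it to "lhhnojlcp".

lnl

The pattern: keep one character in every 3, starting at position 1 (positions 1st, 4th, 7th, ...).
"lhhnojlcp" → "lnl".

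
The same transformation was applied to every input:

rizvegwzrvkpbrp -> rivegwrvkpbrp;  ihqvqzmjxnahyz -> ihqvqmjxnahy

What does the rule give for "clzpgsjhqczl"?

clpgsjhqcl

Looking at the pairs, the operation is to remove every "z".
Doing the same to "clzpgsjhqczl": "clpgsjhqcl".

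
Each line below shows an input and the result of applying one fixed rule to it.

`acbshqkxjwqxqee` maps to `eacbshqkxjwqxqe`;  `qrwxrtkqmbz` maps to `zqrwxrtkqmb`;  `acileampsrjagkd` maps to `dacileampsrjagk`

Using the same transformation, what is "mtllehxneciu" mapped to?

umtllehxneci

The pattern: move the last character to the front.
On "mtllehxneciu" that produces "umtllehxneci".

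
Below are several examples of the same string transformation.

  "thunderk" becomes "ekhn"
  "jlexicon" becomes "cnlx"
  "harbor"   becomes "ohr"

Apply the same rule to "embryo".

yeb

The transformation: swap the front and back halves of the string, then keep every other character starting from the second (positions 2nd, 4th, 6th, ...).
Working it through for "embryo": intermediate "ryoemb", final "yeb".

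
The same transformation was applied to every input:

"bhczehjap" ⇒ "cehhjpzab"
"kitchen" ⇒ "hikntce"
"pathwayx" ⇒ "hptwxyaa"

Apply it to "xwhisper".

iprswxeh

Each output is the input with this applied: sort the characters into alphabetical order, then move the first 2 characters to the end (rotate left by 2).
"xwhisper" → "ehiprswx" → "iprswxeh".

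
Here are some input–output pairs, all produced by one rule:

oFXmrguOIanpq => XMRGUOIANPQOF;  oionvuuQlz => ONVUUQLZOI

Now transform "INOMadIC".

The transformation: move the first 2 characters to the end (rotate left by 2), then convert every letter to uppercase.
Applying both steps to "INOMadIC": "OMadICIN", then "OMADICIN".

OMADICIN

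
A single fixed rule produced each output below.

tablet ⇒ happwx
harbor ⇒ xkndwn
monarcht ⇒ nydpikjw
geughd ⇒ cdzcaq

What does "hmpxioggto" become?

The rule is to swap the front and back halves of the string, then shift every letter 4 places backward in the alphabet (wrapping around).
For "hmpxioggto" the result is "kccpkdilte".

kccpkdilte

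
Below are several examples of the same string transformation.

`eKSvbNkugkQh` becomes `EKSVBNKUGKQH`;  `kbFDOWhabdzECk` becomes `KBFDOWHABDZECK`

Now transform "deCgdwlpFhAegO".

In each case the input is transformed by: convert every letter to uppercase.
"deCgdwlpFhAegO" → "DECGDWLPFHAEGO".

DECGDWLPFHAEGO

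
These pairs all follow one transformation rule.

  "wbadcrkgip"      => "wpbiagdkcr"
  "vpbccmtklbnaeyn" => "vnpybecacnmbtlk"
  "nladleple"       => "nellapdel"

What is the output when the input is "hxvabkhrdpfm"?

hmxfvpadbrkh

Looking at the pairs, the operation is to take characters alternately from the front and the back (1st, last, 2nd, 2nd-last, ...).
So "hxvabkhrdpfm" becomes "hmxfvpadbrkh".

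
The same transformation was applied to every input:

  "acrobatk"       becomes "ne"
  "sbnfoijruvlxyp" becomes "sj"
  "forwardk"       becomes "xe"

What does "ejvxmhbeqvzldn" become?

xh

In each case the input is transformed by: shift every letter 6 places backward in the alphabet (wrapping around), then keep only the last 2 characters.
On "ejvxmhbeqvzldn": the first step gives "ydprgbvykptfxh", and the second then gives "xh".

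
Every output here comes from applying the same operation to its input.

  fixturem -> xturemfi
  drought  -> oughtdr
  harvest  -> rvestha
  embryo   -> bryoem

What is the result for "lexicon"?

xiconle

The pattern: move the first 2 characters to the end (rotate left by 2).
Applying that to "lexicon" gives "xiconle".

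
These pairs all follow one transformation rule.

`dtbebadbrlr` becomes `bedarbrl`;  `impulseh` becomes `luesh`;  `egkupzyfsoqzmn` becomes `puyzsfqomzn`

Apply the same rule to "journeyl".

What's happening: delete the first 3 characters, then swap each adjacent pair of characters (1↔2, 3↔4, ...).
Applying both steps to "journeyl": "rneyl", then "nryel".

nryel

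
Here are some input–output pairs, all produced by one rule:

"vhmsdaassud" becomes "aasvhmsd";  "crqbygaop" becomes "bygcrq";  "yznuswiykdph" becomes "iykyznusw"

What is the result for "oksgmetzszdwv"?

zszoksgmet

Looking at the pairs, the operation is to delete the last 3 characters, then move the last 3 characters to the front (rotate right by 3).
For "oksgmetzszdwv", step one produces "oksgmetzsz"; step two turns that into "zszoksgmet".
(Check on "crqbygaop": → "crqbyg" → "bygcrq" ✓)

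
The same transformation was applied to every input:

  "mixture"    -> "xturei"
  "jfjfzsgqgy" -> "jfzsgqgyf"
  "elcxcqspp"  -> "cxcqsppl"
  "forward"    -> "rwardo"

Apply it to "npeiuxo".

eiuxop

Each output is the input with this applied: delete the first character, then move the first character to the end.
Working it through for "npeiuxo": intermediate "peiuxo", final "eiuxop".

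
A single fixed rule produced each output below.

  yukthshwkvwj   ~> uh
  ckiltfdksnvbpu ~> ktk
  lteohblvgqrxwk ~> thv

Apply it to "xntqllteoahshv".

nle

In each case the input is transformed by: keep one character in every 3, starting at position 2 (positions 2nd, 5th, 8th, ...), then delete the last 2 characters.
Applying that to "xntqllteoahshv" gives "nle".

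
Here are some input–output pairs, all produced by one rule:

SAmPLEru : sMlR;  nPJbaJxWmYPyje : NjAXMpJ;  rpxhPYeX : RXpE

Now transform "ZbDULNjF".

zdlJ

The transformation: flip the case of every letter, then keep every other character starting from the first (positions 1st, 3rd, 5th, ...).
Applying both steps to "ZbDULNjF": "zBdulnJf", then "zdlJ".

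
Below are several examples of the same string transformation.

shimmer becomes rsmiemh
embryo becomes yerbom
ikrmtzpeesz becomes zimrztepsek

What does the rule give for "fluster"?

The rule is to swap each adjacent pair of characters (1↔2, 3↔4, ...), then swap the first and last characters.
For "fluster" the result is "rfsuetl".

rfsuetl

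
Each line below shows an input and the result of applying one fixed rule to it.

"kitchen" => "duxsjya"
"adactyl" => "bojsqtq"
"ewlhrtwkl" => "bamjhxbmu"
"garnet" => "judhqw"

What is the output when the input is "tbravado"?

etqlqhrj

The pattern: shift every letter 10 places backward in the alphabet (wrapping around), then reverse the string.
Applying both steps to "tbravado": "jrhqlqte", then "etqlqhrj".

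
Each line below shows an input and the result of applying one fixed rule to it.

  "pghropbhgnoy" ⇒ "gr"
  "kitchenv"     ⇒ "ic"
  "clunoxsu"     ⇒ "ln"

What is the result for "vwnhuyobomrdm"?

wh

Rule — keep every other character starting from the second (positions 2nd, 4th, 6th, ...), then keep only the first 2 characters.
"vwnhuyobomrdm" → "whybmd" → "wh".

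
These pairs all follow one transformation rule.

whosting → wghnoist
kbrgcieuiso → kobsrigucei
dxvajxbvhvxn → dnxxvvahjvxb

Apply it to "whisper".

wrheips

The pattern: take characters alternately from the front and the back (1st, last, 2nd, 2nd-last, ...).
So "whisper" becomes "wrheips".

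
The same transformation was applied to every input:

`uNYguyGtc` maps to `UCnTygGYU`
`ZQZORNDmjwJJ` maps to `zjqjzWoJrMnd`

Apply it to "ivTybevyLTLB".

IbVlttYlBYEV

What's happening: take characters alternately from the front and the back (1st, last, 2nd, 2nd-last, ...), then flip the case of every letter.
For "ivTybevyLTLB", step one produces "iBvLTTyLbyev"; step two turns that into "IbVlttYlBYEV".
(Check on "ZQZORNDmjwJJ": → "ZJQJZwOjRmND" → "zjqjzWoJrMnd" ✓)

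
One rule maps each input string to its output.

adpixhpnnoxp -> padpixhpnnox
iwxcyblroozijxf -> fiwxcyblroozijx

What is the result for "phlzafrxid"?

The pattern: move the last character to the front.
Doing the same to "phlzafrxid": "dphlzafrxi".

dphlzafrxi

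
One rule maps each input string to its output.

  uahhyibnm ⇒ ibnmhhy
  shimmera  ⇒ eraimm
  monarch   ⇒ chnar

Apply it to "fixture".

The transformation: delete the first 2 characters, then move the first 3 characters to the end (rotate left by 3).
"fixture" → "xture" → "rextu".

rextu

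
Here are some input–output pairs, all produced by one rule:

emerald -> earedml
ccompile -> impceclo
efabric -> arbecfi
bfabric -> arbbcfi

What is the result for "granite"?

aingert

The pattern: take characters alternately from the front and the back (1st, last, 2nd, 2nd-last, ...), then move the last 3 characters to the front (rotate right by 3).
Applying that to "granite" gives "aingert".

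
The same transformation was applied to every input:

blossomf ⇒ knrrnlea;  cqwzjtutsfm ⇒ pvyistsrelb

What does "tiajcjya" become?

hzibixzs

The pattern: move the first character to the end, then shift every letter 1 place backward in the alphabet (wrapping around).
Starting from "tiajcjya": after the first operation, "iajcjyat"; after the second, "hzibixzs".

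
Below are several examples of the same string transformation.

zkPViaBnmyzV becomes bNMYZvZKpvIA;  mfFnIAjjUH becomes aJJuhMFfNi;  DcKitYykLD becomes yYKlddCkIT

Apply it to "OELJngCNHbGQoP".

nhBgqOpoeljNGc

Looking at the pairs, the operation is to flip the case of every letter, then swap the front and back halves of the string.
Working it through for "OELJngCNHbGQoP": intermediate "oeljNGcnhBgqOp", final "nhBgqOpoeljNGc".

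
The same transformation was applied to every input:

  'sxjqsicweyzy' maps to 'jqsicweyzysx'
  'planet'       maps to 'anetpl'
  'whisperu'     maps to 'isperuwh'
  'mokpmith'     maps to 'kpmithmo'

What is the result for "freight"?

Each output is the input with this applied: move the first 2 characters to the end (rotate left by 2).
For "freight" the result is "eightfr".

eightfr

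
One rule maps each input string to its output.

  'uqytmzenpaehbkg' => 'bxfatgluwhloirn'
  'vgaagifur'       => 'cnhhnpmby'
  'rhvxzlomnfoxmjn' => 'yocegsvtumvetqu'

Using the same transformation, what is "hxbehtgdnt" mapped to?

In each case the input is transformed by: shift every letter 7 places forward in the alphabet (wrapping around).
"hxbehtgdnt" → "oeiloankua".

oeiloankua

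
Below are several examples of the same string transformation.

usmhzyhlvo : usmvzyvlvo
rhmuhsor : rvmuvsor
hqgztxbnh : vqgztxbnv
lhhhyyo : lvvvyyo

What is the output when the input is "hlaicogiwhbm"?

The transformation: replace every "h" with "v".
For "hlaicogiwhbm" the result is "vlaicogiwvbm".

vlaicogiwvbm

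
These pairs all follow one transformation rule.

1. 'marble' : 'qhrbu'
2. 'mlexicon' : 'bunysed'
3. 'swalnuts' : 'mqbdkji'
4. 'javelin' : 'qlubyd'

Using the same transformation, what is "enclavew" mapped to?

Each output is the input with this applied: delete the first character, then shift every letter 10 places backward in the alphabet (wrapping around).
Working it through for "enclavew": intermediate "nclavew", final "dsbqlum".

dsbqlum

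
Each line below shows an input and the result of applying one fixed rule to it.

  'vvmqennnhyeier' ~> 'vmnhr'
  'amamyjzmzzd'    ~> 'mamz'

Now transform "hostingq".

osq

The pattern: swap each adjacent pair of characters (1↔2, 3↔4, ...), then keep one character in every 3, starting at position 1 (positions 1st, 4th, 7th, ...).
Applying both steps to "hostingq": "ohtsniqg", then "osq".
(Check on "vvmqennnhyeier": → "vvqmnennyhiere" → "vmnhr" ✓)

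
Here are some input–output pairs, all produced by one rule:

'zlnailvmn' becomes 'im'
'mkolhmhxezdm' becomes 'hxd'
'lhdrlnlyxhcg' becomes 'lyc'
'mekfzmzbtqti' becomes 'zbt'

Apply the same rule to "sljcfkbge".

In each case the input is transformed by: delete the first 2 characters, then keep one character in every 3, starting at position 3 (positions 3rd, 6th, 9th, ...).
So "sljcfkbge" becomes "fg".

fg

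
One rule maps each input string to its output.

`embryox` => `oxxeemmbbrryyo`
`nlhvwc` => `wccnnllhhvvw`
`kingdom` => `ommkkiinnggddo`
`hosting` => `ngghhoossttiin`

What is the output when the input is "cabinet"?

ettccaabbiinne

Looking at the pairs, the operation is to double every character, then move the last 3 characters to the front (rotate right by 3).
For "cabinet", step one produces "ccaabbiinneett"; step two turns that into "ettccaabbiinne".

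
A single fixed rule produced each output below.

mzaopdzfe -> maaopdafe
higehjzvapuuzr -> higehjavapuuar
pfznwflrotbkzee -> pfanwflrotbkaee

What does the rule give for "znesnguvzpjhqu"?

anesnguvapjhqu

Looking at the pairs, the operation is to replace every "z" with "a".
So "znesnguvzpjhqu" becomes "anesnguvapjhqu".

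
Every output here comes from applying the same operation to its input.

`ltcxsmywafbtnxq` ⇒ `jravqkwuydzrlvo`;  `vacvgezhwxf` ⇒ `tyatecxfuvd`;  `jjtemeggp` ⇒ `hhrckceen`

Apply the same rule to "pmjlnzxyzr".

nkhjlxvwxp

What's happening: shift every letter 2 places backward in the alphabet (wrapping around).
So "pmjlnzxyzr" becomes "nkhjlxvwxp".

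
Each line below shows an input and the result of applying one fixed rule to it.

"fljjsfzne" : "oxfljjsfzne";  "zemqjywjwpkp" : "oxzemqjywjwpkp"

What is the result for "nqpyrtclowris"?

Each output is the input with this applied: prepend "ox".
Applying that to "nqpyrtclowris" gives "oxnqpyrtclowris".

oxnqpyrtclowris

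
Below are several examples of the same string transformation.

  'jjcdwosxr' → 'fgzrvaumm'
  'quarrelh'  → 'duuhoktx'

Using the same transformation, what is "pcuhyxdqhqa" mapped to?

xkbagtktdsf

What's happening: shift every letter 3 places forward in the alphabet (wrapping around), then move the first 2 characters to the end (rotate left by 2).
For "pcuhyxdqhqa", step one produces "sfxkbagtktd"; step two turns that into "xkbagtktdsf".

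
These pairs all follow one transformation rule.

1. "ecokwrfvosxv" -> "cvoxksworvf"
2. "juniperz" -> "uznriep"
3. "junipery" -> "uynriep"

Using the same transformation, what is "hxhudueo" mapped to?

xoheuud

Looking at the pairs, the operation is to delete the first character, then take characters alternately from the front and the back (1st, last, 2nd, 2nd-last, ...).
"hxhudueo" → "xhudueo" → "xoheuud".
(Check on "junipery": → "unipery" → "uynriep" ✓)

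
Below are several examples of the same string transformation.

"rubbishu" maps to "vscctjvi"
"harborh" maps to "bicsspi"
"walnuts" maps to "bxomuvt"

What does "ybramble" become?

czbscnfm

In each case the input is transformed by: swap each adjacent pair of characters (1↔2, 3↔4, ...), then shift every letter 1 place forward in the alphabet (wrapping around).
On "ybramble": the first step gives "byarbmel", and the second then gives "czbscnfm".
(Check on "rubbishu": → "urbbsiuh" → "vscctjvi" ✓)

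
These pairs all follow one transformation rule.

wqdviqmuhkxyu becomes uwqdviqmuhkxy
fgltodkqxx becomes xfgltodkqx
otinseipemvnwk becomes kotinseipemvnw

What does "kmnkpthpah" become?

hkmnkpthpa

Each output is the input with this applied: move the last character to the front.
For "kmnkpthpah" the result is "hkmnkpthpa".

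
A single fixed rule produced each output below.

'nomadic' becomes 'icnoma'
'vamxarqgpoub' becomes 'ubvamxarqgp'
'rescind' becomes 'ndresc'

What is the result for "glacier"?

erglac

In each case the input is transformed by: move the last 2 characters to the front (rotate right by 2), then delete the last character.
Applying both steps to "glacier": "erglaci", then "erglac".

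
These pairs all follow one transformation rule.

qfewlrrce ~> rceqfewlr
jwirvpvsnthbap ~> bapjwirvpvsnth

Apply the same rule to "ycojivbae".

Rule — move the last 3 characters to the front (rotate right by 3).
"ycojivbae" → "baeycojiv".

baeycojiv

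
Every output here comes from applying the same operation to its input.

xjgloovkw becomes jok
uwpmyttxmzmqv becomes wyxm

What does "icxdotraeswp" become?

coaw

Each output is the input with this applied: keep one character in every 3, starting at position 2 (positions 2nd, 5th, 8th, ...).
Applying that to "icxdotraeswp" gives "coaw".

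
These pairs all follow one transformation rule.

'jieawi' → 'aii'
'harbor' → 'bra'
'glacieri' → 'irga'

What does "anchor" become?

hrn

Looking at the pairs, the operation is to swap the front and back halves of the string, then keep every other character starting from the first (positions 1st, 3rd, 5th, ...).
Starting from "anchor": after the first operation, "horanc"; after the second, "hrn".
(Check on "harbor": → "borhar" → "bra" ✓)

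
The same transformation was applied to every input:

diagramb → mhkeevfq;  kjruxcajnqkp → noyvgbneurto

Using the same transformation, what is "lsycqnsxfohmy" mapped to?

wpgcrubwsjqlc

The transformation: swap each adjacent pair of characters (1↔2, 3↔4, ...), then shift every letter 4 places forward in the alphabet (wrapping around).
For "lsycqnsxfohmy", step one produces "slcynqxsofmhy"; step two turns that into "wpgcrubwsjqlc".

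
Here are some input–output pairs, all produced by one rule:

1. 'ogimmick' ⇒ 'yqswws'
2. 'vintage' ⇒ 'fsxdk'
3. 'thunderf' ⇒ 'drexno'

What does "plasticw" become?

What's happening: delete the last 2 characters, then shift every letter 10 places forward in the alphabet (wrapping around).
For "plasticw", step one produces "plasti"; step two turns that into "zvkcds".

zvkcds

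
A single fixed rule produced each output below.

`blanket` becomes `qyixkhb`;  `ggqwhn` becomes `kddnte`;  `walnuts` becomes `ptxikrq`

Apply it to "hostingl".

ielpqfkd

Looking at the pairs, the operation is to move the last character to the front, then shift every letter 3 places backward in the alphabet (wrapping around).
Starting from "hostingl": after the first operation, "lhosting"; after the second, "ielpqfkd".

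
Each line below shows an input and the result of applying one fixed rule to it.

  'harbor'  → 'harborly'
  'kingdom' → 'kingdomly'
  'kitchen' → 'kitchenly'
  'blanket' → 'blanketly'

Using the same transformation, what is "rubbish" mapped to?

Rule — append "ly".
"rubbish" → "rubbishly".

rubbishly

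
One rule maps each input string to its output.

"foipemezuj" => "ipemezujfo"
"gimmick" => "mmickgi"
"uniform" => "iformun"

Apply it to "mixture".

xturemi

The transformation: move the first 2 characters to the end (rotate left by 2).
Doing the same to "mixture": "xturemi".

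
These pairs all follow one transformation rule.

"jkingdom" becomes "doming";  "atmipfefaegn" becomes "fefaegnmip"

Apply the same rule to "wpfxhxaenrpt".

The transformation: delete the first 2 characters, then move the first 3 characters to the end (rotate left by 3).
Applying both steps to "wpfxhxaenrpt": "fxhxaenrpt", then "xaenrptfxh".

xaenrptfxh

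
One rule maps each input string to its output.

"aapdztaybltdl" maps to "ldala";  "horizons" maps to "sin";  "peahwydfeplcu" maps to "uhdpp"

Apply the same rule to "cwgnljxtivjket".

tnxve

The rule is to swap the first and last characters, then keep one character in every 3, starting at position 1 (positions 1st, 4th, 7th, ...).
Working it through for "cwgnljxtivjket": intermediate "twgnljxtivjkec", final "tnxve".
(Check on "horizons": → "sorizonh" → "sin" ✓)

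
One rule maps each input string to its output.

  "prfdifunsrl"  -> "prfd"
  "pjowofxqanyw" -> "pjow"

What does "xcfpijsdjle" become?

xcfp

What's happening: keep only the first 4 characters.
So "xcfpijsdjle" becomes "xcfp".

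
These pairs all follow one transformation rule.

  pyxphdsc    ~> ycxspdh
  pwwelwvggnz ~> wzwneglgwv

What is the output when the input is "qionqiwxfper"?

iroenpqfixw

Rule — delete the first character, then take characters alternately from the front and the back (1st, last, 2nd, 2nd-last, ...).
Applying both steps to "qionqiwxfper": "ionqiwxfper", then "iroenpqfixw".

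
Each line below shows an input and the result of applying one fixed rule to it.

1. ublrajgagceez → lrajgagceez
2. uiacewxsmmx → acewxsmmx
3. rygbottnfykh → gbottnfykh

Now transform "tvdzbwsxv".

dzbwsxv

The pattern: delete the first 2 characters.
Doing the same to "tvdzbwsxv": "dzbwsxv".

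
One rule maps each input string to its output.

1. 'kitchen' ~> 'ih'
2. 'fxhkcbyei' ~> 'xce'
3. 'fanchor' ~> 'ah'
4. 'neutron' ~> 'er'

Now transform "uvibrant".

Rule — keep one character in every 3, starting at position 2 (positions 2nd, 5th, 8th, ...).
For "uvibrant" the result is "vrt".

vrt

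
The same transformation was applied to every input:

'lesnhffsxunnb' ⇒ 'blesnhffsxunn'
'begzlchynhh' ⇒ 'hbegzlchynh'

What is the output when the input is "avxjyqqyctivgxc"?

cavxjyqqyctivgx

The transformation: move the last character to the front.
On "avxjyqqyctivgxc" that produces "cavxjyqqyctivgx".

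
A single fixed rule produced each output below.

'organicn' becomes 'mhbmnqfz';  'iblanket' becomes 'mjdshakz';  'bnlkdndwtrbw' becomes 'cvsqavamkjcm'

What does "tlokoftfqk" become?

Looking at the pairs, the operation is to shift every letter 1 place backward in the alphabet (wrapping around), then swap the front and back halves of the string.
"tlokoftfqk" → "sknjnesepj" → "esepjsknjn".

esepjsknjn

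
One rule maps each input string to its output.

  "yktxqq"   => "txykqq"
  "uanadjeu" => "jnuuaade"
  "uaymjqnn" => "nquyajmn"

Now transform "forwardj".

Looking at the pairs, the operation is to sort the characters into alphabetical order, then swap the front and back halves of the string.
On "forwardj": the first step gives "adfjorrw", and the second then gives "orrwadfj".

orrwadfj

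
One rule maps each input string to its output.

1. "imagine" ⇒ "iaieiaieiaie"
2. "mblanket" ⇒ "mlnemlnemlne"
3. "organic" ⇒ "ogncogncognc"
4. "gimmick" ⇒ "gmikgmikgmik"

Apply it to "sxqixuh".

Looking at the pairs, the operation is to keep every other character starting from the first (positions 1st, 3rd, 5th, ...), then write the whole string 3 times in a row.
On "sxqixuh" that produces "sqxhsqxhsqxh".

sqxhsqxhsqxh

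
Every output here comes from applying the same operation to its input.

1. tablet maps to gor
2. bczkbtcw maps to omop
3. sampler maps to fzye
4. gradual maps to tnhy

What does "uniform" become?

Rule — keep every other character starting from the first (positions 1st, 3rd, 5th, ...), then shift every letter 13 places forward in the alphabet (wrapping around) — i.e. ROT13.
Working it through for "uniform": intermediate "uiom", final "hvbz".
(Check on "tablet": → "tbe" → "gor" ✓)

hvbz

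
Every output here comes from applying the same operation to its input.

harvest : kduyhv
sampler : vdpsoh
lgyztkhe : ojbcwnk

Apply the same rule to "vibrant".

yleudq

In each case the input is transformed by: shift every letter 3 places forward in the alphabet (wrapping around), then delete the last character.
"vibrant" → "yleudqw" → "yleudq".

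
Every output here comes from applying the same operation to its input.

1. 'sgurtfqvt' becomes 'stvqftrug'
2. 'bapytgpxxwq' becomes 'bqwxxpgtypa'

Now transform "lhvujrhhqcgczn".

lnzcgcqhhrjuvh

Each output is the input with this applied: move the first character to the end, then reverse the string.
Starting from "lhvujrhhqcgczn": after the first operation, "hvujrhhqcgcznl"; after the second, "lnzcgcqhhrjuvh".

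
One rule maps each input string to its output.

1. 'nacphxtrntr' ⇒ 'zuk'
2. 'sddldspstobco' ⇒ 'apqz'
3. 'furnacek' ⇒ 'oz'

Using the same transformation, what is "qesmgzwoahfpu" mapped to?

pwxm

The transformation: shift every letter 3 places backward in the alphabet (wrapping around), then keep one character in every 3, starting at position 3 (positions 3rd, 6th, 9th, ...).
Starting from "qesmgzwoahfpu": after the first operation, "nbpjdwtlxecmr"; after the second, "pwxm".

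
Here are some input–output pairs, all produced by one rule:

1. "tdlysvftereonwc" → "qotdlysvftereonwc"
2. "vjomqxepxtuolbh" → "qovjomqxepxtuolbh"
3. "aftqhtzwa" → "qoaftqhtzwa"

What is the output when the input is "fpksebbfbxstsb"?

The rule is to prepend "qo".
Doing the same to "fpksebbfbxstsb": "qofpksebbfbxstsb".

qofpksebbfbxstsb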